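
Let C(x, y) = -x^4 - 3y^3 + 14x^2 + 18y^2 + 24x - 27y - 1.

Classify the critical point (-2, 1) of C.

saddle point

The mixed partial ∂²C/∂x∂y is 0, so the Hessian at any point is diag(C_xx, C_yy) = diag(4(-3x^2 + 7), 18(-y + 2)).
At (-2, 1): H = diag(-20, 18).
The eigenvalues have opposite signs, so H is indefinite: a saddle point.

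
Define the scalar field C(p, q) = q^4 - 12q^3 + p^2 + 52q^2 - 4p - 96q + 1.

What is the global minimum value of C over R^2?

C(p,q) separates as A(p) + B(q) + 1, so its minimum is min A + min B + 1.
A'(p) = 2p - 4 vanishes at p ∈ {2}; B'(q) = 4(q - 4)(q - 3)(q - 2) vanishes at q ∈ {2, 3, 4}.
Local minima of A (where A''>0): A(2)=-4. Local minima of B: B(2)=-64, B(4)=-64.
So the global minimum of C is A(2) + B(2) + 1 = -4 − 64 + 1 = -67, attained at (2, 2).

-67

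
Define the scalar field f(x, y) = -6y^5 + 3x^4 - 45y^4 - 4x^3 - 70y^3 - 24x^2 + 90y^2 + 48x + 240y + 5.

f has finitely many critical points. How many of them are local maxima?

f separates as a function of x plus a function of y, so ∇f=0 decouples.
∂f/∂x = 12(x - 2)(x - 1)(x + 2) = 0 at x ∈ {-2, 1, 2}; ∂f/∂y = -30(y - 1)(y + 1)(y + 2)(y + 4) = 0 at y ∈ {-4, -2, -1, 1}.
The Hessian is diagonal: diag(f_xx, f_yy). Second derivatives: f_xx(-2)=144, f_xx(1)=-36, f_xx(2)=48; f_yy(-4)=900, f_yy(-2)=-180, f_yy(-1)=180, f_yy(1)=-900.
Local maxima occur where both diagonal entries negative: (1, -2), (1, 1). Count: 2.

2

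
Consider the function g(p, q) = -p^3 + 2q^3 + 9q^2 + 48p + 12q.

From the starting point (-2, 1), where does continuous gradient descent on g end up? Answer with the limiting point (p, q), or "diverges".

g is separable, so gradient descent decouples: p follows -∂g/∂p, q follows -∂g/∂q.
∂g/∂p = -3(p - 4)(p + 4); at p=-2 this is 36, so p decreases.
∂g/∂q = 6(q + 1)(q + 2); at q=1 this is 36, so q decreases.
p converges to its nearest critical value -4 (a local min of the p-part); q converges to -1. The iterate converges to (-4, -1).

(-4, -1)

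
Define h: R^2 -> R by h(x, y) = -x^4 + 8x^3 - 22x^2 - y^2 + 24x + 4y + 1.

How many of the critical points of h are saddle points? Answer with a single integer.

1

h separates as a function of x plus a function of y, so ∇h=0 decouples.
∂h/∂x = -4(x - 3)(x - 2)(x - 1) = 0 at x ∈ {1, 2, 3}; ∂h/∂y = -2(y - 2) = 0 at y ∈ {2}.
The Hessian is diagonal: diag(h_xx, h_yy). Second derivatives: h_xx(1)=-8, h_xx(2)=4, h_xx(3)=-8; h_yy(2)=-2.
Saddle points occur where the two diagonal entries have opposite signs: (2, 2). Count: 1.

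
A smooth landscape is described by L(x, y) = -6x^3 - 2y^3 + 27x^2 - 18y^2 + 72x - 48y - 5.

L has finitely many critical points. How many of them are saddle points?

L separates as a function of x plus a function of y, so ∇L=0 decouples.
∂L/∂x = -18(x - 4)(x + 1) = 0 at x ∈ {-1, 4}; ∂L/∂y = -6(y + 2)(y + 4) = 0 at y ∈ {-4, -2}.
The Hessian is diagonal: diag(L_xx, L_yy). Second derivatives: L_xx(-1)=90, L_xx(4)=-90; L_yy(-4)=12, L_yy(-2)=-12.
Saddle points occur where the two diagonal entries have opposite signs: (-1, -2), (4, -4). Count: 2.

2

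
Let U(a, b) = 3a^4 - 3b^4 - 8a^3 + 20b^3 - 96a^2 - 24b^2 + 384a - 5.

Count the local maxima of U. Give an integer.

U separates as a function of a plus a function of b, so ∇U=0 decouples.
∂U/∂a = 12(a - 4)(a - 2)(a + 4) = 0 at a ∈ {-4, 2, 4}; ∂U/∂b = -12b(b - 4)(b - 1) = 0 at b ∈ {0, 1, 4}.
The Hessian is diagonal: diag(U_aa, U_bb). Second derivatives: U_aa(-4)=576, U_aa(2)=-144, U_aa(4)=192; U_bb(0)=-48, U_bb(1)=36, U_bb(4)=-144.
Local maxima occur where both diagonal entries negative: (2, 0), (2, 4). Count: 2.

2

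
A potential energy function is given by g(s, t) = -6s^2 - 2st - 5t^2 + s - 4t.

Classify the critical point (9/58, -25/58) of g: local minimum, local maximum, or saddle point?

The Hessian of g is constant: H = [[-12, -2], [-2, -10]].
det(H) = (-12)·(-10) − (-2)² = 116.
det(H) > 0 and tr(H) = -22 < 0, so H is negative definite and the point is a local maximum.

local maximum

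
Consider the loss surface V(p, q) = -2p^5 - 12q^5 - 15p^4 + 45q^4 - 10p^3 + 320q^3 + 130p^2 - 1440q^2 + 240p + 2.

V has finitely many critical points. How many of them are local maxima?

4

V separates as a function of p plus a function of q, so ∇V=0 decouples.
∂V/∂p = -10(p - 2)(p + 1)(p + 3)(p + 4) = 0 at p ∈ {-4, -3, -1, 2}; ∂V/∂q = -60q(q - 4)(q - 3)(q + 4) = 0 at q ∈ {-4, 0, 3, 4}.
The Hessian is diagonal: diag(V_pp, V_qq). Second derivatives: V_pp(-4)=180, V_pp(-3)=-100, V_pp(-1)=180, V_pp(2)=-900; V_qq(-4)=13440, V_qq(0)=-2880, V_qq(3)=1260, V_qq(4)=-1920.
Local maxima occur where both diagonal entries negative: (-3, 0), (-3, 4), (2, 0), (2, 4). Count: 4.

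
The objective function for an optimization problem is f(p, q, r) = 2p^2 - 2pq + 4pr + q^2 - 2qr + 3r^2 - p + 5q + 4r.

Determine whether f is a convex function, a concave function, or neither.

convex

f is quadratic, so its Hessian is the constant matrix H = [[4, -2, 4], [-2, 2, -2], [4, -2, 6]].
Leading principal minors: 4, 4, 8.
All positive ⇒ H ≻ 0 ⇒ convex.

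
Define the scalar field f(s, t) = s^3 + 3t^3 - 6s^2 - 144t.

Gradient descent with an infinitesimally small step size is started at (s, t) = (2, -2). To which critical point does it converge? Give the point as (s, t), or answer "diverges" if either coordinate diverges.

f is separable, so gradient descent decouples: s follows -∂f/∂s, t follows -∂f/∂t.
∂f/∂s = 3s(s - 4); at s=2 this is -12, so s increases.
∂f/∂t = 9(t - 4)(t + 4); at t=-2 this is -108, so t increases.
s converges to its nearest critical value 4 (a local min of the s-part); t converges to 4. The iterate converges to (4, 4).

(4, 4)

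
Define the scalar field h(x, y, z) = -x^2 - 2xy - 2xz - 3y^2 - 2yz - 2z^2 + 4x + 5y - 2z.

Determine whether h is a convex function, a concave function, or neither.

h is quadratic, so its Hessian is the constant matrix H = [[-2, -2, -2], [-2, -6, -2], [-2, -2, -4]].
Leading principal minors: -2, 8, -16.
Signs alternate −, +, − ⇒ H ≺ 0 ⇒ concave.

concave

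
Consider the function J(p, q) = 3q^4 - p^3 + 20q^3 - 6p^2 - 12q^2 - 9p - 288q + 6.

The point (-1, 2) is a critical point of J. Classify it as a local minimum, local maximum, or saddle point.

saddle point

The mixed partial ∂²J/∂p∂q is 0, so the Hessian at any point is diag(J_pp, J_qq) = diag(-6(p + 2), 12(3q^2 + 10q - 2)).
At (-1, 2): H = diag(-6, 360).
The eigenvalues have opposite signs, so H is indefinite: a saddle point.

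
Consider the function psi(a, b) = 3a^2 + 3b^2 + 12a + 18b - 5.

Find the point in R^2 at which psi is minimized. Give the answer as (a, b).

psi(a,b) separates as P(a) + Q(b) − 5, so its minimum is min P + min Q − 5.
P'(a) = 6a + 12 vanishes at a ∈ {-2}; Q'(b) = 6b + 18 vanishes at b ∈ {-3}.
Local minima of P (where P''>0): P(-2)=-12. Local minima of Q: Q(-3)=-27.
So the global minimum of psi is P(-2) + Q(-3) − 5 = -12 − 27 − 5 = -44, attained at (-2, -3).

(-2, -3)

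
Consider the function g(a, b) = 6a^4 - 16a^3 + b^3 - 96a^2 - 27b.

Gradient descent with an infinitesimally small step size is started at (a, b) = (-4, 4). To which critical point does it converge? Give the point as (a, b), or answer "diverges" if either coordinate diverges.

(-2, 3)

g is separable, so gradient descent decouples: a follows -∂g/∂a, b follows -∂g/∂b.
∂g/∂a = 24a(a - 4)(a + 2); at a=-4 this is -1536, so a increases.
∂g/∂b = 3(b - 3)(b + 3); at b=4 this is 21, so b decreases.
a converges to its nearest critical value -2 (a local min of the a-part); b converges to 3. The iterate converges to (-2, 3).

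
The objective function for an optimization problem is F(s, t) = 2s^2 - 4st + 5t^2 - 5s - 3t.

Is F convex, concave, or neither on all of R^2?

convex

F is quadratic, so its Hessian is the constant matrix H = [[4, -4], [-4, 10]].
det(H) = 24, tr(H) = 14.
det(H) > 0 and tr(H) > 0, so H is positive definite everywhere: convex.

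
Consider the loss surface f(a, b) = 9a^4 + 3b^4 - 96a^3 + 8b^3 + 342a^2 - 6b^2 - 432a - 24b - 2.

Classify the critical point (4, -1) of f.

saddle point

The mixed partial ∂²f/∂a∂b is 0, so the Hessian at any point is diag(f_aa, f_bb) = diag(36(3a^2 - 16a + 19), 12(3b^2 + 4b - 1)).
At (4, -1): H = diag(108, -24).
The eigenvalues have opposite signs, so H is indefinite: a saddle point.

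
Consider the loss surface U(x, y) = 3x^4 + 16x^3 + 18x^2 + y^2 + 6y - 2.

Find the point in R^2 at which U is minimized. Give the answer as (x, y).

U(x,y) separates as P(x) + Q(y) − 2, so its minimum is min P + min Q − 2.
P'(x) = 12x(x + 1)(x + 3) vanishes at x ∈ {-3, -1, 0}; Q'(y) = 2y + 6 vanishes at y ∈ {-3}.
Local minima of P (where P''>0): P(-3)=-27, P(0)=0. Local minima of Q: Q(-3)=-9.
So the global minimum of U is P(-3) + Q(-3) − 2 = -27 − 9 − 2 = -38, attained at (-3, -3).

(-3, -3)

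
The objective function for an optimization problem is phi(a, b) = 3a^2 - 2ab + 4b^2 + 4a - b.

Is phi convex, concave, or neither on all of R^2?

phi is quadratic, so its Hessian is the constant matrix H = [[6, -2], [-2, 8]].
det(H) = 44, tr(H) = 14.
det(H) > 0 and tr(H) > 0, so H is positive definite everywhere: convex.

convex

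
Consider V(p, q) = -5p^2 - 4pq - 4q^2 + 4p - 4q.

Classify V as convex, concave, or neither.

V is quadratic, so its Hessian is the constant matrix H = [[-10, -4], [-4, -8]].
det(H) = 64, tr(H) = -18.
det(H) > 0 and tr(H) < 0, so H is negative definite everywhere: concave.

concave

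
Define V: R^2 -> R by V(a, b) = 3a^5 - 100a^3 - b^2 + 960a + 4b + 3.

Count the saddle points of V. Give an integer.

V separates as a function of a plus a function of b, so ∇V=0 decouples.
∂V/∂a = 15(a - 4)(a - 2)(a + 2)(a + 4) = 0 at a ∈ {-4, -2, 2, 4}; ∂V/∂b = -2(b - 2) = 0 at b ∈ {2}.
The Hessian is diagonal: diag(V_aa, V_bb). Second derivatives: V_aa(-4)=-1440, V_aa(-2)=720, V_aa(2)=-720, V_aa(4)=1440; V_bb(2)=-2.
Saddle points occur where the two diagonal entries have opposite signs: (-2, 2), (4, 2). Count: 2.

2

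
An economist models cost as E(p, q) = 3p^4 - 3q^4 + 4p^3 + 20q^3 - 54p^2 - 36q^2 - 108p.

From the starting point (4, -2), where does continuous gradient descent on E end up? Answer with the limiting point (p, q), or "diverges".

E is separable, so gradient descent decouples: p follows -∂E/∂p, q follows -∂E/∂q.
∂E/∂p = 12(p - 3)(p + 1)(p + 3); at p=4 this is 420, so p decreases.
∂E/∂q = -12q(q - 3)(q - 2); at q=-2 this is 480, so q decreases.
The q-coordinate has no critical point in that direction and runs off to infinity.

diverges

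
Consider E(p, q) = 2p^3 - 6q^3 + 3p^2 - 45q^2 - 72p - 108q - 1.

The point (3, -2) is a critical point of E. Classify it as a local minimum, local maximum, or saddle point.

The mixed partial ∂²E/∂p∂q is 0, so the Hessian at any point is diag(E_pp, E_qq) = diag(6(2p + 1), -18(2q + 5)).
At (3, -2): H = diag(42, -18).
The eigenvalues have opposite signs, so H is indefinite: a saddle point.

saddle point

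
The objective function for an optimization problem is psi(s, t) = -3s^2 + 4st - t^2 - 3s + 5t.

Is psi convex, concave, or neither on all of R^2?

psi is quadratic, so its Hessian is the constant matrix H = [[-6, 4], [4, -2]].
det(H) = -4, tr(H) = -8.
det(H) < 0, so H is indefinite: neither convex nor concave.

neither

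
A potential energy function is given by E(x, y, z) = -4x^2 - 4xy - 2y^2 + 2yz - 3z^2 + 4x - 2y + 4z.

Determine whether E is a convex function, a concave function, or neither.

concave

E is quadratic, so its Hessian is the constant matrix H = [[-8, -4, 0], [-4, -4, 2], [0, 2, -6]].
Leading principal minors: -8, 16, -64.
Signs alternate −, +, − ⇒ H ≺ 0 ⇒ concave.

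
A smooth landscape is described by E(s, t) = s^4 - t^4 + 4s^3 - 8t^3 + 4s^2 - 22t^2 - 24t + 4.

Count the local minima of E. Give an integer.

E separates as a function of s plus a function of t, so ∇E=0 decouples.
∂E/∂s = 4s(s + 1)(s + 2) = 0 at s ∈ {-2, -1, 0}; ∂E/∂t = -4(t + 1)(t + 2)(t + 3) = 0 at t ∈ {-3, -2, -1}.
The Hessian is diagonal: diag(E_ss, E_tt). Second derivatives: E_ss(-2)=8, E_ss(-1)=-4, E_ss(0)=8; E_tt(-3)=-8, E_tt(-2)=4, E_tt(-1)=-8.
Local minima occur where both diagonal entries positive: (-2, -2), (0, -2). Count: 2.

2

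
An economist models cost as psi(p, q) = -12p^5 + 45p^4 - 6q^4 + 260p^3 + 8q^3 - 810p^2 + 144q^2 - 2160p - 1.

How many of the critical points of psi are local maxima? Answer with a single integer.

4

psi separates as a function of p plus a function of q, so ∇psi=0 decouples.
∂psi/∂p = -60(p - 4)(p - 3)(p + 1)(p + 3) = 0 at p ∈ {-3, -1, 3, 4}; ∂psi/∂q = -24q(q - 4)(q + 3) = 0 at q ∈ {-3, 0, 4}.
The Hessian is diagonal: diag(psi_pp, psi_qq). Second derivatives: psi_pp(-3)=5040, psi_pp(-1)=-2400, psi_pp(3)=1440, psi_pp(4)=-2100; psi_qq(-3)=-504, psi_qq(0)=288, psi_qq(4)=-672.
Local maxima occur where both diagonal entries negative: (-1, -3), (-1, 4), (4, -3), (4, 4). Count: 4.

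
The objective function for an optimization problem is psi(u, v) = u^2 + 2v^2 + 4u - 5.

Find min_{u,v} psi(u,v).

-9

psi(u,v) separates as P(u) + Q(v) − 5, so its minimum is min P + min Q − 5.
P'(u) = 2u + 4 vanishes at u ∈ {-2}; Q'(v) = 4v vanishes at v ∈ {0}.
Local minima of P (where P''>0): P(-2)=-4. Local minima of Q: Q(0)=0.
So the global minimum of psi is P(-2) + Q(0) − 5 = -4 + 0 − 5 = -9, attained at (-2, 0).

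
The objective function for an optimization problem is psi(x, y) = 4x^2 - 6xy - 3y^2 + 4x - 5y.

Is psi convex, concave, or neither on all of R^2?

neither

psi is quadratic, so its Hessian is the constant matrix H = [[8, -6], [-6, -6]].
det(H) = -84, tr(H) = 2.
det(H) < 0, so H is indefinite: neither convex nor concave.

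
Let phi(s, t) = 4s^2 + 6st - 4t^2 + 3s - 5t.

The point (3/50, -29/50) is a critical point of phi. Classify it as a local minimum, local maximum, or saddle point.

saddle point

The Hessian of phi is constant: H = [[8, 6], [6, -8]].
det(H) = 8·(-8) − 6² = -100.
Since det(H) < 0, H is indefinite and the critical point is a saddle point.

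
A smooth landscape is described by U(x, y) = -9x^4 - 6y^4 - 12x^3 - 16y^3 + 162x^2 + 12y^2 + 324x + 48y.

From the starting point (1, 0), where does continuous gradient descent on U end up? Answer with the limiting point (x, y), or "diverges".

(-1, -1)

U is separable, so gradient descent decouples: x follows -∂U/∂x, y follows -∂U/∂y.
∂U/∂x = -36(x - 3)(x + 1)(x + 3); at x=1 this is 576, so x decreases.
∂U/∂y = -24(y - 1)(y + 1)(y + 2); at y=0 this is 48, so y decreases.
x converges to its nearest critical value -1 (a local min of the x-part); y converges to -1. The iterate converges to (-1, -1).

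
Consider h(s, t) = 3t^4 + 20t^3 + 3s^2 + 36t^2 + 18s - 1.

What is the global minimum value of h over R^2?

h(s,t) separates as P(s) + Q(t) − 1, so its minimum is min P + min Q − 1.
P'(s) = 6s + 18 vanishes at s ∈ {-3}; Q'(t) = 12t(t + 2)(t + 3) vanishes at t ∈ {-3, -2, 0}.
Local minima of P (where P''>0): P(-3)=-27. Local minima of Q: Q(-3)=27, Q(0)=0.
So the global minimum of h is P(-3) + Q(0) − 1 = -27 + 0 − 1 = -28, attained at (-3, 0).

-28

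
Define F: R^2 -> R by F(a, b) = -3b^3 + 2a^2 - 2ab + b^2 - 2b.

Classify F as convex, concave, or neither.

neither

The term -3b^3 is cubic, so the Hessian is not constant.
∂²F/∂b² = -18b + 2, which takes both signs as b varies (negative for sufficiently large b). A diagonal entry of the Hessian changing sign means the Hessian is neither positive- nor negative-semidefinite on all of R^2.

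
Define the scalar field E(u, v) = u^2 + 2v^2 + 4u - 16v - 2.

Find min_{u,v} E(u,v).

-38

E(u,v) separates as P(u) + Q(v) − 2, so its minimum is min P + min Q − 2.
P'(u) = 2u + 4 vanishes at u ∈ {-2}; Q'(v) = 4v - 16 vanishes at v ∈ {4}.
Local minima of P (where P''>0): P(-2)=-4. Local minima of Q: Q(4)=-32.
So the global minimum of E is P(-2) + Q(4) − 2 = -4 − 32 − 2 = -38, attained at (-2, 4).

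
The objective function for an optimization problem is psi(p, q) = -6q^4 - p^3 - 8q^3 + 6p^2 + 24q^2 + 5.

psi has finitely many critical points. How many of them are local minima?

1

psi separates as a function of p plus a function of q, so ∇psi=0 decouples.
∂psi/∂p = -3p(p - 4) = 0 at p ∈ {0, 4}; ∂psi/∂q = -24q(q - 1)(q + 2) = 0 at q ∈ {-2, 0, 1}.
The Hessian is diagonal: diag(psi_pp, psi_qq). Second derivatives: psi_pp(0)=12, psi_pp(4)=-12; psi_qq(-2)=-144, psi_qq(0)=48, psi_qq(1)=-72.
Local minima occur where both diagonal entries positive: (0, 0). Count: 1.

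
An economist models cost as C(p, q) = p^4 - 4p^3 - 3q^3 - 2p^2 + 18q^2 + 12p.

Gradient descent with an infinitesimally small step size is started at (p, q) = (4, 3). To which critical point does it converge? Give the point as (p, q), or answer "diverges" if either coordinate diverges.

(3, 0)

C is separable, so gradient descent decouples: p follows -∂C/∂p, q follows -∂C/∂q.
∂C/∂p = 4(p - 3)(p - 1)(p + 1); at p=4 this is 60, so p decreases.
∂C/∂q = -9q(q - 4); at q=3 this is 27, so q decreases.
p converges to its nearest critical value 3 (a local min of the p-part); q converges to 0. The iterate converges to (3, 0).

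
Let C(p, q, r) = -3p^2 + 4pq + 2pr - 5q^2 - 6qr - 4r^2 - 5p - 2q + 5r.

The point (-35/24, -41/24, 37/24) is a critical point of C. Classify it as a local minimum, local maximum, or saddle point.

The Hessian is constant: H = [[-6, 4, 2], [4, -10, -6], [2, -6, -8]].
Leading principal minors: Δ₁ = -6, Δ₂ = 44, Δ₃ = -192.
The minors alternate sign starting negative (−, +, −), so H is negative definite: a local maximum.

local maximum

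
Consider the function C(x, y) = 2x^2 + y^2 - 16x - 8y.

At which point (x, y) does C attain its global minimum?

C(x,y) separates as P(x) + Q(y), so its minimum is min P + min Q.
P'(x) = 4x - 16 vanishes at x ∈ {4}; Q'(y) = 2y - 8 vanishes at y ∈ {4}.
Local minima of P (where P''>0): P(4)=-32. Local minima of Q: Q(4)=-16.
So the global minimum of C is P(4) + Q(4) = -32 − 16 = -48, attained at (4, 4).

(4, 4)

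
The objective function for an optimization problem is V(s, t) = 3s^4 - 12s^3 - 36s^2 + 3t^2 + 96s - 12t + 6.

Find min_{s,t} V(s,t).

-198

V(s,t) separates as P(s) + Q(t) + 6, so its minimum is min P + min Q + 6.
P'(s) = 12(s - 4)(s - 1)(s + 2) vanishes at s ∈ {-2, 1, 4}; Q'(t) = 6(t - 2) vanishes at t ∈ {2}.
Local minima of P (where P''>0): P(-2)=-192, P(4)=-192. Local minima of Q: Q(2)=-12.
So the global minimum of V is P(-2) + Q(2) + 6 = -192 − 12 + 6 = -198, attained at (-2, 2).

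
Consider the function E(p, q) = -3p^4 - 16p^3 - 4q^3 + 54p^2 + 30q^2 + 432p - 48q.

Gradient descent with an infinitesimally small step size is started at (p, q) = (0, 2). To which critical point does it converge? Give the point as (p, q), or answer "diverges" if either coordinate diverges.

(-3, 1)

E is separable, so gradient descent decouples: p follows -∂E/∂p, q follows -∂E/∂q.
∂E/∂p = -12(p - 3)(p + 3)(p + 4); at p=0 this is 432, so p decreases.
∂E/∂q = -12(q - 4)(q - 1); at q=2 this is 24, so q decreases.
p converges to its nearest critical value -3 (a local min of the p-part); q converges to 1. The iterate converges to (-3, 1).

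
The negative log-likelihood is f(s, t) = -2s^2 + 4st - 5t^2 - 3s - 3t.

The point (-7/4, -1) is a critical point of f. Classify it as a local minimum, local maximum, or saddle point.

The Hessian of f is constant: H = [[-4, 4], [4, -10]].
det(H) = (-4)·(-10) − 4² = 24.
det(H) > 0 and tr(H) = -14 < 0, so H is negative definite and the point is a local maximum.

local maximum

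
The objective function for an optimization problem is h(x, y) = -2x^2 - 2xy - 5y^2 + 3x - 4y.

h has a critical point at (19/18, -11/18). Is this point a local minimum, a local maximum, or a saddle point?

local maximum

The Hessian of h is constant: H = [[-4, -2], [-2, -10]].
det(H) = (-4)·(-10) − (-2)² = 36.
det(H) > 0 and tr(H) = -14 < 0, so H is negative definite and the point is a local maximum.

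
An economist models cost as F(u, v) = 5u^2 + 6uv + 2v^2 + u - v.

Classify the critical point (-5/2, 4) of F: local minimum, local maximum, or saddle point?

The Hessian of F is constant: H = [[10, 6], [6, 4]].
det(H) = 10·4 − 6² = 4.
det(H) > 0 and tr(H) = 14 > 0, so H is positive definite and the point is a local minimum.

local minimum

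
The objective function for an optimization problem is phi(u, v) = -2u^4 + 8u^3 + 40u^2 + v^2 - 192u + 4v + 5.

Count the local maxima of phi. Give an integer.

0

phi separates as a function of u plus a function of v, so ∇phi=0 decouples.
∂phi/∂u = -8(u - 4)(u - 2)(u + 3) = 0 at u ∈ {-3, 2, 4}; ∂phi/∂v = 2(v + 2) = 0 at v ∈ {-2}.
The Hessian is diagonal: diag(phi_uu, phi_vv). Second derivatives: phi_uu(-3)=-280, phi_uu(2)=80, phi_uu(4)=-112; phi_vv(-2)=2.
Local maxima occur where both diagonal entries negative: none. Count: 0.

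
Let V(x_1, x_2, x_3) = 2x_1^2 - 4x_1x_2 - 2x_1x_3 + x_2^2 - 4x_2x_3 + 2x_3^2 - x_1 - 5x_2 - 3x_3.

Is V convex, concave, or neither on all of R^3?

V is quadratic, so its Hessian is the constant matrix H = [[4, -4, -2], [-4, 2, -4], [-2, -4, 4]].
Leading principal minors: 4, -8, -168.
Neither pattern holds ⇒ H is indefinite ⇒ neither convex nor concave.

neither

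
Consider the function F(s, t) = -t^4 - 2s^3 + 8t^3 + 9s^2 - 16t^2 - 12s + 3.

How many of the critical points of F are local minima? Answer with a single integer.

1

F separates as a function of s plus a function of t, so ∇F=0 decouples.
∂F/∂s = -6(s - 2)(s - 1) = 0 at s ∈ {1, 2}; ∂F/∂t = -4t(t - 4)(t - 2) = 0 at t ∈ {0, 2, 4}.
The Hessian is diagonal: diag(F_ss, F_tt). Second derivatives: F_ss(1)=6, F_ss(2)=-6; F_tt(0)=-32, F_tt(2)=16, F_tt(4)=-32.
Local minima occur where both diagonal entries positive: (1, 2). Count: 1.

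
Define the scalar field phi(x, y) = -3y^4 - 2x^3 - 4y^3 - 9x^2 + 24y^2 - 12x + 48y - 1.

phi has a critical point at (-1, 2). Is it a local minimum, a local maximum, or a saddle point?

local maximum

The mixed partial ∂²phi/∂x∂y is 0, so the Hessian at any point is diag(phi_xx, phi_yy) = diag(-6(2x + 3), 12(-3y^2 - 2y + 4)).
At (-1, 2): H = diag(-6, -144).
Both eigenvalues are negative, so H is negative definite: a local maximum.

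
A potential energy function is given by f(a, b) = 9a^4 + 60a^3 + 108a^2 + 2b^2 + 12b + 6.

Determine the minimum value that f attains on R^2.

-12

f(a,b) separates as P(a) + Q(b) + 6, so its minimum is min P + min Q + 6.
P'(a) = 36a(a + 2)(a + 3) vanishes at a ∈ {-3, -2, 0}; Q'(b) = 4b + 12 vanishes at b ∈ {-3}.
Local minima of P (where P''>0): P(-3)=81, P(0)=0. Local minima of Q: Q(-3)=-18.
So the global minimum of f is P(0) + Q(-3) + 6 = 0 − 18 + 6 = -12, attained at (0, -3).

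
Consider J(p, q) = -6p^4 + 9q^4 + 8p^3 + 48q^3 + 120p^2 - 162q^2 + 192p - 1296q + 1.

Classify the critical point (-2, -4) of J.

saddle point

The mixed partial ∂²J/∂p∂q is 0, so the Hessian at any point is diag(J_pp, J_qq) = diag(24(-3p^2 + 2p + 10), 36(3q^2 + 8q - 9)).
At (-2, -4): H = diag(-144, 252).
The eigenvalues have opposite signs, so H is indefinite: a saddle point.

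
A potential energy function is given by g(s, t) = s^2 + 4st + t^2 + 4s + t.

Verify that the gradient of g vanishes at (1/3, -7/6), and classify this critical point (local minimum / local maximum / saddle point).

saddle point

∇g = (2s + 4t + 4, 4s + 2t + 1); substituting (1/3, -7/6) gives ∇g = (0, 0), so (1/3, -7/6) is indeed a critical point.
The Hessian of g is constant: H = [[2, 4], [4, 2]].
det(H) = 2·2 − 4² = -12.
Since det(H) < 0, H is indefinite and the critical point is a saddle point.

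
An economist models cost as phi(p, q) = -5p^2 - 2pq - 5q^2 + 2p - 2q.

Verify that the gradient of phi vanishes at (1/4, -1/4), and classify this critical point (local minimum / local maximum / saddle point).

local maximum

∇phi = (-10p - 2q + 2, -2p - 10q - 2); substituting (1/4, -1/4) gives ∇phi = (0, 0), so (1/4, -1/4) is indeed a critical point.
The Hessian of phi is constant: H = [[-10, -2], [-2, -10]].
det(H) = (-10)·(-10) − (-2)² = 96.
det(H) > 0 and tr(H) = -20 < 0, so H is negative definite and the point is a local maximum.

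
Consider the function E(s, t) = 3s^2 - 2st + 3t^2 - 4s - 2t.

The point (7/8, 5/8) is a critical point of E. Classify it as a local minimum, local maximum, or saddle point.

local minimum

The Hessian of E is constant: H = [[6, -2], [-2, 6]].
det(H) = 6·6 − (-2)² = 32.
det(H) > 0 and tr(H) = 12 > 0, so H is positive definite and the point is a local minimum.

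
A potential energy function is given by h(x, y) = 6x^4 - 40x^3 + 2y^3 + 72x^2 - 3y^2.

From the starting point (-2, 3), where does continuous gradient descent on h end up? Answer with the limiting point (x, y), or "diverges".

h is separable, so gradient descent decouples: x follows -∂h/∂x, y follows -∂h/∂y.
∂h/∂x = 24x(x - 3)(x - 2); at x=-2 this is -960, so x increases.
∂h/∂y = 6y(y - 1); at y=3 this is 36, so y decreases.
x converges to its nearest critical value 0 (a local min of the x-part); y converges to 1. The iterate converges to (0, 1).

(0, 1)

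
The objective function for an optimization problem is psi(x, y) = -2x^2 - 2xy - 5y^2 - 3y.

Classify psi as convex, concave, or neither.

psi is quadratic, so its Hessian is the constant matrix H = [[-4, -2], [-2, -10]].
det(H) = 36, tr(H) = -14.
det(H) > 0 and tr(H) < 0, so H is negative definite everywhere: concave.

concave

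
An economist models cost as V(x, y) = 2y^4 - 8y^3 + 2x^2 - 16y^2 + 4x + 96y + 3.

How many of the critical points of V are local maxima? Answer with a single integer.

V separates as a function of x plus a function of y, so ∇V=0 decouples.
∂V/∂x = 4(x + 1) = 0 at x ∈ {-1}; ∂V/∂y = 8(y - 3)(y - 2)(y + 2) = 0 at y ∈ {-2, 2, 3}.
The Hessian is diagonal: diag(V_xx, V_yy). Second derivatives: V_xx(-1)=4; V_yy(-2)=160, V_yy(2)=-32, V_yy(3)=40.
Local maxima occur where both diagonal entries negative: none. Count: 0.

0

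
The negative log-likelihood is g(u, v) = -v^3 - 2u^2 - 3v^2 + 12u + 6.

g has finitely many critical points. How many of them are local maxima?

1

g separates as a function of u plus a function of v, so ∇g=0 decouples.
∂g/∂u = -4(u - 3) = 0 at u ∈ {3}; ∂g/∂v = -3v(v + 2) = 0 at v ∈ {-2, 0}.
The Hessian is diagonal: diag(g_uu, g_vv). Second derivatives: g_uu(3)=-4; g_vv(-2)=6, g_vv(0)=-6.
Local maxima occur where both diagonal entries negative: (3, 0). Count: 1.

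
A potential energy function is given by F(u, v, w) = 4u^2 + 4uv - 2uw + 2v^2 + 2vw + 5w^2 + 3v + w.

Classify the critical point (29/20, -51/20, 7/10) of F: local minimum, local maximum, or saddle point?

The Hessian is constant: H = [[8, 4, -2], [4, 4, 2], [-2, 2, 10]].
Leading principal minors: Δ₁ = 8, Δ₂ = 16, Δ₃ = 80.
All leading minors are positive, so H is positive definite: a local minimum.

local minimum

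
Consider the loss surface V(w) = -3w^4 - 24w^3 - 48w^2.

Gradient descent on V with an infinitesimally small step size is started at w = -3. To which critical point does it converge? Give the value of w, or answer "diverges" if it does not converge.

V'(w) = -12w(w + 2)(w + 4), so V'(-3) = -36.
Gradient descent moves in the -V' direction, i.e. w is increasing.
The nearest critical point in that direction is w = -2, where V'' = 48 > 0 (a local minimum). The iterate converges there.

-2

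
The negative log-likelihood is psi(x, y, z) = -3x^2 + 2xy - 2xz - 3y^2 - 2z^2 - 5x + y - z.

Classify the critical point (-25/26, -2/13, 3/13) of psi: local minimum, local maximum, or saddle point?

The Hessian is constant: H = [[-6, 2, -2], [2, -6, 0], [-2, 0, -4]].
Leading principal minors: Δ₁ = -6, Δ₂ = 32, Δ₃ = -104.
The minors alternate sign starting negative (−, +, −), so H is negative definite: a local maximum.

local maximum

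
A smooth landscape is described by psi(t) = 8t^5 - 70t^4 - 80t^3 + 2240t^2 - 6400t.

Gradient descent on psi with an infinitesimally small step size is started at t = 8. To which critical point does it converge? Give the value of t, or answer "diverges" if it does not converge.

5

psi'(t) = 40(t - 5)(t - 4)(t - 2)(t + 4), so psi'(8) = 34560.
Gradient descent moves in the -psi' direction, i.e. t is decreasing.
The nearest critical point in that direction is t = 5, where psi'' = 1080 > 0 (a local minimum). The iterate converges there.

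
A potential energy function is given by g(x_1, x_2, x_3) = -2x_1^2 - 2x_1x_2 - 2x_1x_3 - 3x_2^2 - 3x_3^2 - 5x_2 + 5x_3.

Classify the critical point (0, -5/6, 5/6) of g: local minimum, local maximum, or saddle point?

local maximum

The Hessian is constant: H = [[-4, -2, -2], [-2, -6, 0], [-2, 0, -6]].
Leading principal minors: Δ₁ = -4, Δ₂ = 20, Δ₃ = -96.
The minors alternate sign starting negative (−, +, −), so H is negative definite: a local maximum.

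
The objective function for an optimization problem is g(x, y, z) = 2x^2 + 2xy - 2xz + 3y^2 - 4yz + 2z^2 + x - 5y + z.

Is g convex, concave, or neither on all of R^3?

convex

g is quadratic, so its Hessian is the constant matrix H = [[4, 2, -2], [2, 6, -4], [-2, -4, 4]].
Leading principal minors: 4, 20, 24.
All positive ⇒ H ≻ 0 ⇒ convex.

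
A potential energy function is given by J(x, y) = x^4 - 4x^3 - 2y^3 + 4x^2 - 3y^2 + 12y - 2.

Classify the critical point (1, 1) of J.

The mixed partial ∂²J/∂x∂y is 0, so the Hessian at any point is diag(J_xx, J_yy) = diag(4(3x^2 - 6x + 2), -6(2y + 1)).
At (1, 1): H = diag(-4, -18).
Both eigenvalues are negative, so H is negative definite: a local maximum.

local maximum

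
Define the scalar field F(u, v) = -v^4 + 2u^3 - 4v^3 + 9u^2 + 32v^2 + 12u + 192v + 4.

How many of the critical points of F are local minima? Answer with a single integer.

F separates as a function of u plus a function of v, so ∇F=0 decouples.
∂F/∂u = 6(u + 1)(u + 2) = 0 at u ∈ {-2, -1}; ∂F/∂v = -4(v - 4)(v + 3)(v + 4) = 0 at v ∈ {-4, -3, 4}.
The Hessian is diagonal: diag(F_uu, F_vv). Second derivatives: F_uu(-2)=-6, F_uu(-1)=6; F_vv(-4)=-32, F_vv(-3)=28, F_vv(4)=-224.
Local minima occur where both diagonal entries positive: (-1, -3). Count: 1.

1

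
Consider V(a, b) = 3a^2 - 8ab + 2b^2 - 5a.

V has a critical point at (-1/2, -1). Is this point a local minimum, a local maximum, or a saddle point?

The Hessian of V is constant: H = [[6, -8], [-8, 4]].
det(H) = 6·4 − (-8)² = -40.
Since det(H) < 0, H is indefinite and the critical point is a saddle point.

saddle point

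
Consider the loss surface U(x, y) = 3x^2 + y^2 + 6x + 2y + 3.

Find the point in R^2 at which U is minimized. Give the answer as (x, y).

U(x,y) separates as P(x) + Q(y) + 3, so its minimum is min P + min Q + 3.
P'(x) = 6x + 6 vanishes at x ∈ {-1}; Q'(y) = 2y + 2 vanishes at y ∈ {-1}.
Local minima of P (where P''>0): P(-1)=-3. Local minima of Q: Q(-1)=-1.
So the global minimum of U is P(-1) + Q(-1) + 3 = -3 − 1 + 3 = -1, attained at (-1, -1).

(-1, -1)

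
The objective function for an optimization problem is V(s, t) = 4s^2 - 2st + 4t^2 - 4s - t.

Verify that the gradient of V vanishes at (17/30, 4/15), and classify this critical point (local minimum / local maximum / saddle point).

local minimum

∇V = (8s - 2t - 4, -2s + 8t - 1); substituting (17/30, 4/15) gives ∇V = (0, 0), so (17/30, 4/15) is indeed a critical point.
The Hessian of V is constant: H = [[8, -2], [-2, 8]].
det(H) = 8·8 − (-2)² = 60.
det(H) > 0 and tr(H) = 16 > 0, so H is positive definite and the point is a local minimum.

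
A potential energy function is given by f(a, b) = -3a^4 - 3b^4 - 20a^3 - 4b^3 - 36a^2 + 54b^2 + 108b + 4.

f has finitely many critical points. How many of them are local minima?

f separates as a function of a plus a function of b, so ∇f=0 decouples.
∂f/∂a = -12a(a + 2)(a + 3) = 0 at a ∈ {-3, -2, 0}; ∂f/∂b = -12(b - 3)(b + 1)(b + 3) = 0 at b ∈ {-3, -1, 3}.
The Hessian is diagonal: diag(f_aa, f_bb). Second derivatives: f_aa(-3)=-36, f_aa(-2)=24, f_aa(0)=-72; f_bb(-3)=-144, f_bb(-1)=96, f_bb(3)=-288.
Local minima occur where both diagonal entries positive: (-2, -1). Count: 1.

1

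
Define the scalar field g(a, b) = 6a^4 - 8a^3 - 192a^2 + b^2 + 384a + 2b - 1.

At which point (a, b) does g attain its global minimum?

(-4, -1)

g(a,b) separates as P(a) + Q(b) − 1, so its minimum is min P + min Q − 1.
P'(a) = 24(a - 4)(a - 1)(a + 4) vanishes at a ∈ {-4, 1, 4}; Q'(b) = 2b + 2 vanishes at b ∈ {-1}.
Local minima of P (where P''>0): P(-4)=-2560, P(4)=-512. Local minima of Q: Q(-1)=-1.
So the global minimum of g is P(-4) + Q(-1) − 1 = -2560 − 1 − 1 = -2562, attained at (-4, -1).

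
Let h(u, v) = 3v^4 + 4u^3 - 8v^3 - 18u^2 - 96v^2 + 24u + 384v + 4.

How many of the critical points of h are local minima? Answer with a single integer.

2

h separates as a function of u plus a function of v, so ∇h=0 decouples.
∂h/∂u = 12(u - 2)(u - 1) = 0 at u ∈ {1, 2}; ∂h/∂v = 12(v - 4)(v - 2)(v + 4) = 0 at v ∈ {-4, 2, 4}.
The Hessian is diagonal: diag(h_uu, h_vv). Second derivatives: h_uu(1)=-12, h_uu(2)=12; h_vv(-4)=576, h_vv(2)=-144, h_vv(4)=192.
Local minima occur where both diagonal entries positive: (2, -4), (2, 4). Count: 2.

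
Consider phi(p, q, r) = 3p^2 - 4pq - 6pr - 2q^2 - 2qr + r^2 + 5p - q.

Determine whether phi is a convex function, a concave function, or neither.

phi is quadratic, so its Hessian is the constant matrix H = [[6, -4, -6], [-4, -4, -2], [-6, -2, 2]].
Leading principal minors: 6, -40, -56.
Neither pattern holds ⇒ H is indefinite ⇒ neither convex nor concave.

neither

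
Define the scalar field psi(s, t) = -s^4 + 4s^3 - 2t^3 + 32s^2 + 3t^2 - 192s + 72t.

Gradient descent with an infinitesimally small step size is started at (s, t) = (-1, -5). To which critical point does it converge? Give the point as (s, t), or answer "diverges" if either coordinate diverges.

psi is separable, so gradient descent decouples: s follows -∂psi/∂s, t follows -∂psi/∂t.
∂psi/∂s = -4(s - 4)(s - 3)(s + 4); at s=-1 this is -240, so s increases.
∂psi/∂t = -6(t - 4)(t + 3); at t=-5 this is -108, so t increases.
s converges to its nearest critical value 3 (a local min of the s-part); t converges to -3. The iterate converges to (3, -3).

(3, -3)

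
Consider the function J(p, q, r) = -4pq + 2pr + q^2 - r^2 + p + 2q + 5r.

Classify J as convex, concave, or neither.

J is quadratic, so its Hessian is the constant matrix H = [[0, -4, 2], [-4, 2, 0], [2, 0, -2]].
Leading principal minors: 0, -16, 24.
Neither pattern holds ⇒ H is indefinite ⇒ neither convex nor concave.

neither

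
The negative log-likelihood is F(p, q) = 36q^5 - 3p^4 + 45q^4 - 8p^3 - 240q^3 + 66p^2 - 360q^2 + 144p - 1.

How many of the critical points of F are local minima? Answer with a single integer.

2

F separates as a function of p plus a function of q, so ∇F=0 decouples.
∂F/∂p = -12(p - 3)(p + 1)(p + 4) = 0 at p ∈ {-4, -1, 3}; ∂F/∂q = 180q(q - 2)(q + 1)(q + 2) = 0 at q ∈ {-2, -1, 0, 2}.
The Hessian is diagonal: diag(F_pp, F_qq). Second derivatives: F_pp(-4)=-252, F_pp(-1)=144, F_pp(3)=-336; F_qq(-2)=-1440, F_qq(-1)=540, F_qq(0)=-720, F_qq(2)=4320.
Local minima occur where both diagonal entries positive: (-1, -1), (-1, 2). Count: 2.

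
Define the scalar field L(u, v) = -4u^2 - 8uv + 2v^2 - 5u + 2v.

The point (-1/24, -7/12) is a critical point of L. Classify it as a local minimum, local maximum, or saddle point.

The Hessian of L is constant: H = [[-8, -8], [-8, 4]].
det(H) = (-8)·4 − (-8)² = -96.
Since det(H) < 0, H is indefinite and the critical point is a saddle point.

saddle point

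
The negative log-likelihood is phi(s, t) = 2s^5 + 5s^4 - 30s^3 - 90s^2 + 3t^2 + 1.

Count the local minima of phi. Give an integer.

2

phi separates as a function of s plus a function of t, so ∇phi=0 decouples.
∂phi/∂s = 10s(s - 3)(s + 2)(s + 3) = 0 at s ∈ {-3, -2, 0, 3}; ∂phi/∂t = 6t = 0 at t ∈ {0}.
The Hessian is diagonal: diag(phi_ss, phi_tt). Second derivatives: phi_ss(-3)=-180, phi_ss(-2)=100, phi_ss(0)=-180, phi_ss(3)=900; phi_tt(0)=6.
Local minima occur where both diagonal entries positive: (-2, 0), (3, 0). Count: 2.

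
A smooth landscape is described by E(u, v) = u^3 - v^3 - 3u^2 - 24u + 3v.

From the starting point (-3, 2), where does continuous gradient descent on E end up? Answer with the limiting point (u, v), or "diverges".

E is separable, so gradient descent decouples: u follows -∂E/∂u, v follows -∂E/∂v.
∂E/∂u = 3(u - 4)(u + 2); at u=-3 this is 21, so u decreases.
∂E/∂v = -3(v - 1)(v + 1); at v=2 this is -9, so v increases.
The u-coordinate has no critical point in that direction and runs off to infinity.

diverges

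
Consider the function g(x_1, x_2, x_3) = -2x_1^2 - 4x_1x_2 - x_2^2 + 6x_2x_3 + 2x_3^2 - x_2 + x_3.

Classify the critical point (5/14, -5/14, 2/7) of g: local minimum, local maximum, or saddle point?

saddle point

The Hessian is constant: H = [[-4, -4, 0], [-4, -2, 6], [0, 6, 4]].
Leading principal minors: Δ₁ = -4, Δ₂ = -8, Δ₃ = 112.
The minors fit neither the all-positive nor the alternating-sign pattern, so H is indefinite: a saddle point.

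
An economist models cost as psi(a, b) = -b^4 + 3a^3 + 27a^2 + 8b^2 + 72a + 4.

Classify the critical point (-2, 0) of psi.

The mixed partial ∂²psi/∂a∂b is 0, so the Hessian at any point is diag(psi_aa, psi_bb) = diag(18(a + 3), 4(-3b^2 + 4)).
At (-2, 0): H = diag(18, 16).
Both eigenvalues are positive, so H is positive definite: a local minimum.

local minimum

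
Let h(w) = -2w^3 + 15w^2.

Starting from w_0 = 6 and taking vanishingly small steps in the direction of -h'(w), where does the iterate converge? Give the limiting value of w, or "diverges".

diverges

h'(w) = -6w(w - 5), so h'(6) = -36.
Gradient descent moves in the -h' direction, i.e. w is increasing.
There is no critical point above w=6, and h' keeps the same sign, so the iterate runs off to +∞.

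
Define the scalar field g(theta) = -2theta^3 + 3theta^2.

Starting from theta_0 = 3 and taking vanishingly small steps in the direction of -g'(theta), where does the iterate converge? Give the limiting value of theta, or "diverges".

g'(theta) = -6theta(theta - 1), so g'(3) = -36.
Gradient descent moves in the -g' direction, i.e. theta is increasing.
There is no critical point above theta=3, and g' keeps the same sign, so the iterate runs off to +∞.

diverges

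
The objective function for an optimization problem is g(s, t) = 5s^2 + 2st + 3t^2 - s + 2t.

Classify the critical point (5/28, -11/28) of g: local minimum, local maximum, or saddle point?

local minimum

The Hessian of g is constant: H = [[10, 2], [2, 6]].
det(H) = 10·6 − 2² = 56.
det(H) > 0 and tr(H) = 16 > 0, so H is positive definite and the point is a local minimum.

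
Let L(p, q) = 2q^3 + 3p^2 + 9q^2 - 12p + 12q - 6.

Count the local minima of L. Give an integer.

L separates as a function of p plus a function of q, so ∇L=0 decouples.
∂L/∂p = 6(p - 2) = 0 at p ∈ {2}; ∂L/∂q = 6(q + 1)(q + 2) = 0 at q ∈ {-2, -1}.
The Hessian is diagonal: diag(L_pp, L_qq). Second derivatives: L_pp(2)=6; L_qq(-2)=-6, L_qq(-1)=6.
Local minima occur where both diagonal entries positive: (2, -1). Count: 1.

1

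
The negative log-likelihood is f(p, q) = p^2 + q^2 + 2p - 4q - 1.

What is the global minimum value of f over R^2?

-6

f(p,q) separates as A(p) + B(q) − 1, so its minimum is min A + min B − 1.
A'(p) = 2p + 2 vanishes at p ∈ {-1}; B'(q) = 2q - 4 vanishes at q ∈ {2}.
Local minima of A (where A''>0): A(-1)=-1. Local minima of B: B(2)=-4.
So the global minimum of f is A(-1) + B(2) − 1 = -1 − 4 − 1 = -6, attained at (-1, 2).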